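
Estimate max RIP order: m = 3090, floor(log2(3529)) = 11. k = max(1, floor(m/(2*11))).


floor(log2(3529)) = 11.
2*11 = 22.
m/(2*floor(log2(n))) = 3090/22 ≈ 140.4545.
floor = 140.
k = max(1, 140) = 140.

140


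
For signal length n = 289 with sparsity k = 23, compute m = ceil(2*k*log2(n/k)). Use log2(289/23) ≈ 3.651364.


log2(n/k) = log2(289/23) ≈ 3.651364.
2*k*log2(n/k) ≈ 2*23*3.651364 = 167.962744.
m = ceil(167.962744) = 168.

168


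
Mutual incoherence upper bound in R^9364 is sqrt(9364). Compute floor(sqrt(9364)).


96^2 = 9216 <= 9364 < 9409 = 97^2, so 96 <= sqrt(9364) < 97.
floor(sqrt(9364)) = 96.

96


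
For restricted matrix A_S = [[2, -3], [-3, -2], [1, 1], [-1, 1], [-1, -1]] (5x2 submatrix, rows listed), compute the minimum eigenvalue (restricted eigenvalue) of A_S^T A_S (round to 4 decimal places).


A_S^T A_S = [[16, 1], [1, 16]].
trace = 32.
det = 255.
disc = trace^2 - 4*det = 1024 - 4*255 = 4.
sqrt(4) = 2.
lam_min = (32 - 2)/2 = 15 = 15.0000.

15.0000


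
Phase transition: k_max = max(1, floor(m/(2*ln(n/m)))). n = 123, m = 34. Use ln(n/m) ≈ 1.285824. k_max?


n/m = 123/34.
ln(n/m) ≈ 1.285824.
2*ln(n/m) ≈ 2.571648.
m/(2*ln(n/m)) ≈ 34/2.571648 ≈ 13.2211.
floor = 13.
k_max = max(1, 13) = 13.

13


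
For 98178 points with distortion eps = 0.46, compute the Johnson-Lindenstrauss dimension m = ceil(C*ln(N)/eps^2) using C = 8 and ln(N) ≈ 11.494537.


ln(98178) ≈ 11.494537.
eps^2 = 0.46^2 = 0.2116.
C*ln(N)/eps^2 ≈ 8*11.494537/0.2116 ≈ 434.5761.
m = ceil(434.5761) = 435.

435


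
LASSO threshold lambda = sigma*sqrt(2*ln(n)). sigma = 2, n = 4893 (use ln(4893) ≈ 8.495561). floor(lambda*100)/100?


ln(4893) ≈ 8.495561.
2*ln(n) ≈ 16.991122.
sqrt(2*ln(n)) ≈ sqrt(16.991122) ≈ 4.122029.
lambda ≈ 2*4.122029 = 8.244058.
floor(lambda*100)/100 = 8.24.

8.24


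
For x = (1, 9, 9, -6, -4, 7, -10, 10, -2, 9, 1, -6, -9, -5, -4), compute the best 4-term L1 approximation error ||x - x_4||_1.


Sorted |x_i| descending: [10, 10, 9, 9, 9, 9, 7, 6, 6, 5, 4, 4, 2, 1, 1]
Keep top 4: [10, 10, 9, 9]
Tail entries: [9, 9, 7, 6, 6, 5, 4, 4, 2, 1, 1]
L1 error = sum of tail = 54.

54


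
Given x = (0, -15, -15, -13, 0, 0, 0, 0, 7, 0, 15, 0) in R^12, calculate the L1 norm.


Non-zero entries: [(1, -15), (2, -15), (3, -13), (8, 7), (10, 15)]
Absolute values: [15, 15, 13, 7, 15]
||x||_1 = sum = 65.

65


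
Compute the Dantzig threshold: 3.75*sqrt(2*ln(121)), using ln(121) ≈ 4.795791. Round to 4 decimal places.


ln(121) ≈ 4.795791.
2*ln(n) ≈ 9.591582.
sqrt(2*ln(n)) ≈ sqrt(9.591582) ≈ 3.097028.
threshold ≈ 3.75*3.097028 = 11.613855 ≈ 11.6139.

11.6139


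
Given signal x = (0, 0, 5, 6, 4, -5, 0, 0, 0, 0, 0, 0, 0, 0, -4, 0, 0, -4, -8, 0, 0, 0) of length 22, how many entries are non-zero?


Non-zero positions: [2, 3, 4, 5, 14, 17, 18].
Sparsity = 7.

7


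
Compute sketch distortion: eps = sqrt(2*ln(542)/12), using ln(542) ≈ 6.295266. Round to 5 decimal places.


ln(542) ≈ 6.295266.
2*ln(N)/m ≈ 2*6.295266/12 ≈ 1.049211.
eps = sqrt(1.049211) ≈ 1.02431 ≈ 1.02431.

1.02431


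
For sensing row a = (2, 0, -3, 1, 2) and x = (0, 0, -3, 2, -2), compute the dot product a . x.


Non-zero terms: ['-3*-3', '1*2', '2*-2']
Products: [9, 2, -4]
y = sum = 7.

7


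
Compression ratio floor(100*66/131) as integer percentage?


100*m/n = 100*66/131 ≈ 50.3817.
floor = 50.

50


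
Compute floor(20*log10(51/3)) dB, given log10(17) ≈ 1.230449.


||x||/||e|| = 51/3 = 17.
log10(17) ≈ 1.230449.
20*log10(||x||/||e||) ≈ 20*1.230449 = 24.60898.
floor(24.60898) = 24.

24


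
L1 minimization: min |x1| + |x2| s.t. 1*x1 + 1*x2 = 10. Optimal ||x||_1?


Axis intercepts:
  x1 = 10, x2 = 0: L1 = 10
  x1 = 0, x2 = 10: L1 = 10
x* = (10, 0)
||x*||_1 = 10.

10


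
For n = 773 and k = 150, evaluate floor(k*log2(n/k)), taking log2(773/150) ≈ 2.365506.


log2(n/k) = log2(773/150) ≈ 2.365506.
k*log2(n/k) ≈ 150*2.365506 = 354.8259.
floor(354.8259) = 354.

354


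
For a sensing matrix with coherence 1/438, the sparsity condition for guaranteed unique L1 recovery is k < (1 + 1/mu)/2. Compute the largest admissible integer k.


1/mu = 438.
1 + 1/mu = 439.
(1 + 1/mu)/2 = 219.5 is not an integer, so k_max = floor(219.5) = 219.

219


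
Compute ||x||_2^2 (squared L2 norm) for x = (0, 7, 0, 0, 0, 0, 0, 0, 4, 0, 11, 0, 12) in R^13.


Non-zero entries: [(1, 7), (8, 4), (10, 11), (12, 12)]
Squares: [49, 16, 121, 144]
||x||_2^2 = sum = 330.

330


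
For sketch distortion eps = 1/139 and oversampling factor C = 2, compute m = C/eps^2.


1/eps = 139.
(1/eps)^2 = 19321.
m = 2*19321 = 38642.

38642


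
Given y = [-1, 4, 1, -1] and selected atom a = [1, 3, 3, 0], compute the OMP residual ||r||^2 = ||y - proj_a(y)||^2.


a^T a = 19.
a^T y = 14.
coeff = 14/19 = 14/19.
||r||^2 = 165/19.

165/19


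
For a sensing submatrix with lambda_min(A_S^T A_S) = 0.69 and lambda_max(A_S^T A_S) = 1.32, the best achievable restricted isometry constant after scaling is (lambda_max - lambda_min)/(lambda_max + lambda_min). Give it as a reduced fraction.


lambda_max - lambda_min = 1.32 - 0.69 = 0.63.
lambda_max + lambda_min = 1.32 + 0.69 = 2.01.
delta = 0.63/2.01 = 63/201 = 21/67.

21/67


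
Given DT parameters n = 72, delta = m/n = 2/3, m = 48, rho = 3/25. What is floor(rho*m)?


m = 2/3*72 = 48.
rho = 3/25.
rho*m = 3/25*48 = 5.76.
k = floor(5.76) = 5.

5


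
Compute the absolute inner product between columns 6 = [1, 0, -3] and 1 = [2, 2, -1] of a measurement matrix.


Inner product: 1*2 + 0*2 + -3*-1
Products: [2, 0, 3]
Sum = 5.
|dot| = 5.

5


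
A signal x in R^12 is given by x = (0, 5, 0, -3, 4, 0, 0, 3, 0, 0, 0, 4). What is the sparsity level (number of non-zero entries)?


Non-zero positions: [1, 3, 4, 7, 11].
Sparsity = 5.

5


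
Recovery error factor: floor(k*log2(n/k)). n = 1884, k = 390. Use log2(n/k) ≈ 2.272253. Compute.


log2(n/k) = log2(1884/390) ≈ 2.272253.
k*log2(n/k) ≈ 390*2.272253 = 886.17867.
floor(886.17867) = 886.

886


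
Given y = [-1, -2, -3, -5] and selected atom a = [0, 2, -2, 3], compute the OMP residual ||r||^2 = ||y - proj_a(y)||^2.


a^T a = 17.
a^T y = -13.
coeff = -13/17 = -13/17.
||r||^2 = 494/17.

494/17


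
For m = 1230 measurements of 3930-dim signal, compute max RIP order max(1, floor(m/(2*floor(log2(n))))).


floor(log2(3930)) = 11.
2*11 = 22.
m/(2*floor(log2(n))) = 1230/22 ≈ 55.9091.
floor = 55.
k = max(1, 55) = 55.

55


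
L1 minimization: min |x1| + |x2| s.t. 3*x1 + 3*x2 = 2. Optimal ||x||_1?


Axis intercepts:
  x1 = 2/3, x2 = 0: L1 = 2/3
  x1 = 0, x2 = 2/3: L1 = 2/3
x* = (2/3, 0)
||x*||_1 = 2/3.

2/3


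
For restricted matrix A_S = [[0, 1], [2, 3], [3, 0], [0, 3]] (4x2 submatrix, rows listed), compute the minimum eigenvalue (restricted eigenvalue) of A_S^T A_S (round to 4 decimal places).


A_S^T A_S = [[13, 6], [6, 19]].
trace = 32.
det = 211.
disc = trace^2 - 4*det = 1024 - 4*211 = 180.
sqrt(180) ≈ 13.416408.
lam_min = (32 - sqrt(180))/2 ≈ (32 - 13.416408)/2 = 9.291796 ≈ 9.2918.

9.2918


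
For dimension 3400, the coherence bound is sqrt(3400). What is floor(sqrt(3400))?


58^2 = 3364 <= 3400 < 3481 = 59^2, so 58 <= sqrt(3400) < 59.
floor(sqrt(3400)) = 58.

58


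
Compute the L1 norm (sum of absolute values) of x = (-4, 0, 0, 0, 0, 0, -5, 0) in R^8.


Non-zero entries: [(0, -4), (6, -5)]
Absolute values: [4, 5]
||x||_1 = sum = 9.

9


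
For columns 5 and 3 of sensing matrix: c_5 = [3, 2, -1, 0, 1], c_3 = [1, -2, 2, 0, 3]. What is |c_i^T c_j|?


Inner product: 3*1 + 2*-2 + -1*2 + 0*0 + 1*3
Products: [3, -4, -2, 0, 3]
Sum = 0.
|dot| = 0.

0


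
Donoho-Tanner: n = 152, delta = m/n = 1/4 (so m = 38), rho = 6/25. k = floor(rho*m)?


m = 1/4*152 = 38.
rho = 6/25.
rho*m = 6/25*38 = 9.12.
k = floor(9.12) = 9.

9


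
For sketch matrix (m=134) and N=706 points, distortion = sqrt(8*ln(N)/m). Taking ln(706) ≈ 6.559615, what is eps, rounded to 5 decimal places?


ln(706) ≈ 6.559615.
8*ln(N)/m ≈ 8*6.559615/134 ≈ 0.39161881.
eps = sqrt(0.39161881) ≈ 0.6257945 ≈ 0.62579.

0.62579


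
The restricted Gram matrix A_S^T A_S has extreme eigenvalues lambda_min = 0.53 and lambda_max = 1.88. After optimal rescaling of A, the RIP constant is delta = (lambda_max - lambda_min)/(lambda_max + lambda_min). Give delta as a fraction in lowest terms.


lambda_max - lambda_min = 1.88 - 0.53 = 1.35.
lambda_max + lambda_min = 1.88 + 0.53 = 2.41.
delta = 1.35/2.41 = 135/241.

135/241


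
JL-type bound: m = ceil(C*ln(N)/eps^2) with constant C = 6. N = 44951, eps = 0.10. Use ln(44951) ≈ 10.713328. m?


ln(44951) ≈ 10.713328.
eps^2 = 0.10^2 = 0.01.
C*ln(N)/eps^2 ≈ 6*10.713328/0.01 ≈ 6427.9968.
m = ceil(6427.9968) = 6428.

6428


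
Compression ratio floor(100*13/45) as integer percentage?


100*m/n = 100*13/45 ≈ 28.8889.
floor = 28.

28


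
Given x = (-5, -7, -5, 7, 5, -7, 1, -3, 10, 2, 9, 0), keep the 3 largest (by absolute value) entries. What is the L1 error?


Sorted |x_i| descending: [10, 9, 7, 7, 7, 5, 5, 5, 3, 2, 1, 0]
Keep top 3: [10, 9, 7]
Tail entries: [7, 7, 5, 5, 5, 3, 2, 1, 0]
L1 error = sum of tail = 35.

35


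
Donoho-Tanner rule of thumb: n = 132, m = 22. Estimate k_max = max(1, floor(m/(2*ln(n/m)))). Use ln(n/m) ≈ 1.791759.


n/m = 132/22 = 6.
ln(n/m) ≈ 1.791759.
2*ln(n/m) ≈ 3.583518.
m/(2*ln(n/m)) ≈ 22/3.583518 ≈ 6.1392.
floor = 6.
k_max = max(1, 6) = 6.

6


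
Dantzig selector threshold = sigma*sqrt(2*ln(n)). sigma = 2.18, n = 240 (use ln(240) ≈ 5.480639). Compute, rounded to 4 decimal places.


ln(240) ≈ 5.480639.
2*ln(n) ≈ 10.961278.
sqrt(2*ln(n)) ≈ sqrt(10.961278) ≈ 3.310782.
threshold ≈ 2.18*3.310782 = 7.21750476 ≈ 7.2175.

7.2175


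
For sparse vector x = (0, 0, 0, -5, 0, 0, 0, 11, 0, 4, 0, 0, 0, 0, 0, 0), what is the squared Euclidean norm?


Non-zero entries: [(3, -5), (7, 11), (9, 4)]
Squares: [25, 121, 16]
||x||_2^2 = sum = 162.

162


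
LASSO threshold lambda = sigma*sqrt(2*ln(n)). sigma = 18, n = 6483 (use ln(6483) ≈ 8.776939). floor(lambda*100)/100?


ln(6483) ≈ 8.776939.
2*ln(n) ≈ 17.553878.
sqrt(2*ln(n)) ≈ sqrt(17.553878) ≈ 4.189735.
lambda ≈ 18*4.189735 = 75.41523.
floor(lambda*100)/100 = 75.41.

75.41


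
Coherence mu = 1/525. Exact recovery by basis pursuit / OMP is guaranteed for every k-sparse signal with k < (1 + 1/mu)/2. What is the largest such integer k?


1/mu = 525.
1 + 1/mu = 526.
(1 + 1/mu)/2 = 263 is an integer and the inequality is strict, so k_max = 263 - 1 = 262.

262


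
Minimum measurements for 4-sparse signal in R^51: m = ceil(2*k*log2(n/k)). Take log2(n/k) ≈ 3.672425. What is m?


log2(n/k) = log2(51/4) ≈ 3.672425.
2*k*log2(n/k) ≈ 2*4*3.672425 = 29.3794.
m = ceil(29.3794) = 30.

30


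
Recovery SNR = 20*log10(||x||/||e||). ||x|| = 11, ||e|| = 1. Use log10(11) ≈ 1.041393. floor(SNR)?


||x||/||e|| = 11/1 = 11.
log10(11) ≈ 1.041393.
20*log10(||x||/||e||) ≈ 20*1.041393 = 20.82786.
floor(20.82786) = 20.

20


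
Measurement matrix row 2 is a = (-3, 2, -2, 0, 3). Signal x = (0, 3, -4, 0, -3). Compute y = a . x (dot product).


Non-zero terms: ['2*3', '-2*-4', '3*-3']
Products: [6, 8, -9]
y = sum = 5.

5


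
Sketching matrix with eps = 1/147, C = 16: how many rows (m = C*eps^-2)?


1/eps = 147.
(1/eps)^2 = 21609.
m = 16*21609 = 345744.

345744


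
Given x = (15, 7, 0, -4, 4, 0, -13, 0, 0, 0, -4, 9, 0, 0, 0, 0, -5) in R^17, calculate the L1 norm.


Non-zero entries: [(0, 15), (1, 7), (3, -4), (4, 4), (6, -13), (10, -4), (11, 9), (16, -5)]
Absolute values: [15, 7, 4, 4, 13, 4, 9, 5]
||x||_1 = sum = 61.

61


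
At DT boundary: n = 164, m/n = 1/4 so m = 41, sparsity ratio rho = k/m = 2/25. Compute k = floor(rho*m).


m = 1/4*164 = 41.
rho = 2/25.
rho*m = 2/25*41 = 3.28.
k = floor(3.28) = 3.

3


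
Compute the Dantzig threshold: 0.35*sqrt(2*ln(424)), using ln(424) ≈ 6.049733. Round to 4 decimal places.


ln(424) ≈ 6.049733.
2*ln(n) ≈ 12.099466.
sqrt(2*ln(n)) ≈ sqrt(12.099466) ≈ 3.478429.
threshold ≈ 0.35*3.478429 = 1.21745015 ≈ 1.2175.

1.2175


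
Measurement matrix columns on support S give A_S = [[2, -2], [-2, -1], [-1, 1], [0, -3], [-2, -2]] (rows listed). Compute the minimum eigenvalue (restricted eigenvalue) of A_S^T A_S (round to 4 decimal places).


A_S^T A_S = [[13, 1], [1, 19]].
trace = 32.
det = 246.
disc = trace^2 - 4*det = 1024 - 4*246 = 40.
sqrt(40) ≈ 6.324555.
lam_min = (32 - sqrt(40))/2 ≈ (32 - 6.324555)/2 = 12.8377225 ≈ 12.8377.

12.8377


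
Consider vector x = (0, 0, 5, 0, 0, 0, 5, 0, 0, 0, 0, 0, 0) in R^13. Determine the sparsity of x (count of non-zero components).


Non-zero positions: [2, 6].
Sparsity = 2.

2


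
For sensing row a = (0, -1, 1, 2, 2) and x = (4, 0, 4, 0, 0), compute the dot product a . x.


Non-zero terms: ['0*4', '1*4']
Products: [0, 4]
y = sum = 4.

4


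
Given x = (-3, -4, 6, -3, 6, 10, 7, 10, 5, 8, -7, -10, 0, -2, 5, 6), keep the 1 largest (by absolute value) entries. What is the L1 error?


Sorted |x_i| descending: [10, 10, 10, 8, 7, 7, 6, 6, 6, 5, 5, 4, 3, 3, 2, 0]
Keep top 1: [10]
Tail entries: [10, 10, 8, 7, 7, 6, 6, 6, 5, 5, 4, 3, 3, 2, 0]
L1 error = sum of tail = 82.

82


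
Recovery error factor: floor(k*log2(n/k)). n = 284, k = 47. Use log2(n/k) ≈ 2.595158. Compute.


log2(n/k) = log2(284/47) ≈ 2.595158.
k*log2(n/k) ≈ 47*2.595158 = 121.972426.
floor(121.972426) = 121.

121


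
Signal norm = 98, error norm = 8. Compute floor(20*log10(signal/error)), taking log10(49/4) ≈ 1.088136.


||x||/||e|| = 98/8 = 49/4.
log10(49/4) ≈ 1.088136.
20*log10(||x||/||e||) ≈ 20*1.088136 = 21.76272.
floor(21.76272) = 21.

21


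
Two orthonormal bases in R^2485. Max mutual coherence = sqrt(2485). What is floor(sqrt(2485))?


49^2 = 2401 <= 2485 < 2500 = 50^2, so 49 <= sqrt(2485) < 50.
floor(sqrt(2485)) = 49.

49


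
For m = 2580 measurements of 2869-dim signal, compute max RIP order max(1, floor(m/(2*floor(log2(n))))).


floor(log2(2869)) = 11.
2*11 = 22.
m/(2*floor(log2(n))) = 2580/22 ≈ 117.2727.
floor = 117.
k = max(1, 117) = 117.

117


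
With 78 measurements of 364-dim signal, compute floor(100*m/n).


100*m/n = 100*78/364 ≈ 21.4286.
floor = 21.

21


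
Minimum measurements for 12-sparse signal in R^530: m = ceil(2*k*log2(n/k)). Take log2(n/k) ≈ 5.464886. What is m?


log2(n/k) = log2(530/12) ≈ 5.464886.
2*k*log2(n/k) ≈ 2*12*5.464886 = 131.157264.
m = ceil(131.157264) = 132.

132


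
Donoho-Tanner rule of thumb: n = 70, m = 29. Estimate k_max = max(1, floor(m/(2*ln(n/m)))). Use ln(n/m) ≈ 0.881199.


n/m = 70/29.
ln(n/m) ≈ 0.881199.
2*ln(n/m) ≈ 1.762398.
m/(2*ln(n/m)) ≈ 29/1.762398 ≈ 16.4549.
floor = 16.
k_max = max(1, 16) = 16.

16


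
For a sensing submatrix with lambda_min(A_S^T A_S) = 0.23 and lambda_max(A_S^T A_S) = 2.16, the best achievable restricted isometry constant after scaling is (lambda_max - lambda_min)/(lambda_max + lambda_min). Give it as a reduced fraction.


lambda_max - lambda_min = 2.16 - 0.23 = 1.93.
lambda_max + lambda_min = 2.16 + 0.23 = 2.39.
delta = 1.93/2.39 = 193/239.

193/239


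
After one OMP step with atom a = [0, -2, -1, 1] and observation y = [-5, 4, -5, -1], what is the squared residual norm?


a^T a = 6.
a^T y = -4.
coeff = -4/6 = -2/3.
||r||^2 = 193/3.

193/3


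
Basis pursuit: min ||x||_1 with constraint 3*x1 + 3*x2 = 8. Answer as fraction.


Axis intercepts:
  x1 = 8/3, x2 = 0: L1 = 8/3
  x1 = 0, x2 = 8/3: L1 = 8/3
x* = (8/3, 0)
||x*||_1 = 8/3.

8/3


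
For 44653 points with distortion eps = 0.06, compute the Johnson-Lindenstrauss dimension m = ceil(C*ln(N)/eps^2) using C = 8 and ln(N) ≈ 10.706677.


ln(44653) ≈ 10.706677.
eps^2 = 0.06^2 = 0.0036.
C*ln(N)/eps^2 ≈ 8*10.706677/0.0036 ≈ 23792.6156.
m = ceil(23792.6156) = 23793.

23793


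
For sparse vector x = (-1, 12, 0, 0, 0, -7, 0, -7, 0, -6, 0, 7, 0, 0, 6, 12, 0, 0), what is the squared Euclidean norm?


Non-zero entries: [(0, -1), (1, 12), (5, -7), (7, -7), (9, -6), (11, 7), (14, 6), (15, 12)]
Squares: [1, 144, 49, 49, 36, 49, 36, 144]
||x||_2^2 = sum = 508.

508


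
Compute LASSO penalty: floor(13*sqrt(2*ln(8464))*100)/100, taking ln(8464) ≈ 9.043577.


ln(8464) ≈ 9.043577.
2*ln(n) ≈ 18.087154.
sqrt(2*ln(n)) ≈ sqrt(18.087154) ≈ 4.252899.
lambda ≈ 13*4.252899 = 55.287687.
floor(lambda*100)/100 = 55.28.

55.28


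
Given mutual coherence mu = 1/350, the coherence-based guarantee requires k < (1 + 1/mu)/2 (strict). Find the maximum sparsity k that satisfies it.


1/mu = 350.
1 + 1/mu = 351.
(1 + 1/mu)/2 = 175.5 is not an integer, so k_max = floor(175.5) = 175.

175


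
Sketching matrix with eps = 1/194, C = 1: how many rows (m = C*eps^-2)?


1/eps = 194.
(1/eps)^2 = 37636.
m = 1*37636 = 37636.

37636


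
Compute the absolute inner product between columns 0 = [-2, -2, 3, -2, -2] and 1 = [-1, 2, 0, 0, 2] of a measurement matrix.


Inner product: -2*-1 + -2*2 + 3*0 + -2*0 + -2*2
Products: [2, -4, 0, 0, -4]
Sum = -6.
|dot| = 6.

6


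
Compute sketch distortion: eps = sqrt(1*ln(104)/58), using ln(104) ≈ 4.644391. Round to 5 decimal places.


ln(104) ≈ 4.644391.
1*ln(N)/m ≈ 1*4.644391/58 ≈ 0.08007571.
eps = sqrt(0.08007571) ≈ 0.2829765 ≈ 0.28298.

0.28298


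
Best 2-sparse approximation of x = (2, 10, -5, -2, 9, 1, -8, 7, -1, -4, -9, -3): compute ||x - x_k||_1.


Sorted |x_i| descending: [10, 9, 9, 8, 7, 5, 4, 3, 2, 2, 1, 1]
Keep top 2: [10, 9]
Tail entries: [9, 8, 7, 5, 4, 3, 2, 2, 1, 1]
L1 error = sum of tail = 42.

42


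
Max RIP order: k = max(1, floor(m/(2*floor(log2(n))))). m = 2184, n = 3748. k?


floor(log2(3748)) = 11.
2*11 = 22.
m/(2*floor(log2(n))) = 2184/22 ≈ 99.2727.
floor = 99.
k = max(1, 99) = 99.

99


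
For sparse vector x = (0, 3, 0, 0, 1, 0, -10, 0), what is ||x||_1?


Non-zero entries: [(1, 3), (4, 1), (6, -10)]
Absolute values: [3, 1, 10]
||x||_1 = sum = 14.

14


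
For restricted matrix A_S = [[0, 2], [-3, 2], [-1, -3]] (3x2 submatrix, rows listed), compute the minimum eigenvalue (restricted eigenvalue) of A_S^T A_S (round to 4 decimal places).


A_S^T A_S = [[10, -3], [-3, 17]].
trace = 27.
det = 161.
disc = trace^2 - 4*det = 729 - 4*161 = 85.
sqrt(85) ≈ 9.219544.
lam_min = (27 - sqrt(85))/2 ≈ (27 - 9.219544)/2 = 8.890228 ≈ 8.8902.

8.8902


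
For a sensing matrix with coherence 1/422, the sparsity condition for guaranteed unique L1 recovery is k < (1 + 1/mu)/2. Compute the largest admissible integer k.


1/mu = 422.
1 + 1/mu = 423.
(1 + 1/mu)/2 = 211.5 is not an integer, so k_max = floor(211.5) = 211.

211


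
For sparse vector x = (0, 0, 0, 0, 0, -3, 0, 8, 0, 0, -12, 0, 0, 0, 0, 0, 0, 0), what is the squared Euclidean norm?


Non-zero entries: [(5, -3), (7, 8), (10, -12)]
Squares: [9, 64, 144]
||x||_2^2 = sum = 217.

217


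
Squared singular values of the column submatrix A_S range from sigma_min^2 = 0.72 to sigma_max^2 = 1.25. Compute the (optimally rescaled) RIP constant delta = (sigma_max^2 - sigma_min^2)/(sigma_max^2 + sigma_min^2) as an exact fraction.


lambda_max - lambda_min = 1.25 - 0.72 = 0.53.
lambda_max + lambda_min = 1.25 + 0.72 = 1.97.
delta = 0.53/1.97 = 53/197.

53/197


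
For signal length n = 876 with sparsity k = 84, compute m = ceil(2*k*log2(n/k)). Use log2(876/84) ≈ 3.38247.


log2(n/k) = log2(876/84) ≈ 3.38247.
2*k*log2(n/k) ≈ 2*84*3.38247 = 568.25496.
m = ceil(568.25496) = 569.

569


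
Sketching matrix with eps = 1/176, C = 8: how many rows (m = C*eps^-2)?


1/eps = 176.
(1/eps)^2 = 30976.
m = 8*30976 = 247808.

247808


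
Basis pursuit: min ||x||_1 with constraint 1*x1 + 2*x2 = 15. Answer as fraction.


Axis intercepts:
  x1 = 15, x2 = 0: L1 = 15
  x1 = 0, x2 = 15/2: L1 = 15/2
x* = (0, 15/2)
||x*||_1 = 15/2.

15/2


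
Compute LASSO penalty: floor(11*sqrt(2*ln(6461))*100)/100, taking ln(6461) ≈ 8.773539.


ln(6461) ≈ 8.773539.
2*ln(n) ≈ 17.547078.
sqrt(2*ln(n)) ≈ sqrt(17.547078) ≈ 4.188923.
lambda ≈ 11*4.188923 = 46.078153.
floor(lambda*100)/100 = 46.07.

46.07


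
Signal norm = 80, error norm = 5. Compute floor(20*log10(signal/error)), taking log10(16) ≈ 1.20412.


||x||/||e|| = 80/5 = 16.
log10(16) ≈ 1.20412.
20*log10(||x||/||e||) ≈ 20*1.20412 = 24.0824.
floor(24.0824) = 24.

24


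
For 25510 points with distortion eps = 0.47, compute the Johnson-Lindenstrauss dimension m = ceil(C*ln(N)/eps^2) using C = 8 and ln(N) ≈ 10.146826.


ln(25510) ≈ 10.146826.
eps^2 = 0.47^2 = 0.2209.
C*ln(N)/eps^2 ≈ 8*10.146826/0.2209 ≈ 367.4722.
m = ceil(367.4722) = 368.

368


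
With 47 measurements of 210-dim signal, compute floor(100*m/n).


100*m/n = 100*47/210 ≈ 22.381.
floor = 22.

22


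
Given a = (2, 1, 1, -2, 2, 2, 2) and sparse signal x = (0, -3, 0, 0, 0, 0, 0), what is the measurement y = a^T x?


Non-zero terms: ['1*-3']
Products: [-3]
y = sum = -3.

-3


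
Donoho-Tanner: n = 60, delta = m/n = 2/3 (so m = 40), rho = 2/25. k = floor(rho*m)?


m = 2/3*60 = 40.
rho = 2/25.
rho*m = 2/25*40 = 3.2.
k = floor(3.2) = 3.

3


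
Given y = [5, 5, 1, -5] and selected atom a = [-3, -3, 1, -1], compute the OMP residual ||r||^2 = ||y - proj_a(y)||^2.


a^T a = 20.
a^T y = -24.
coeff = -24/20 = -6/5.
||r||^2 = 236/5.

236/5


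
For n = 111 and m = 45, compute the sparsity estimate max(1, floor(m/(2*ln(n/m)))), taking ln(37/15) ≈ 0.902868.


n/m = 111/45 = 37/15.
ln(n/m) ≈ 0.902868.
2*ln(n/m) ≈ 1.805736.
m/(2*ln(n/m)) ≈ 45/1.805736 ≈ 24.9206.
floor = 24.
k_max = max(1, 24) = 24.

24


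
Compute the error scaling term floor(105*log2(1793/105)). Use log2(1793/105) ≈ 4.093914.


log2(n/k) = log2(1793/105) ≈ 4.093914.
k*log2(n/k) ≈ 105*4.093914 = 429.86097.
floor(429.86097) = 429.

429


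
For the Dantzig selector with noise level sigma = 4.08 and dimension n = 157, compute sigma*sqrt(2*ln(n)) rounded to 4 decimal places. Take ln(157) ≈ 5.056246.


ln(157) ≈ 5.056246.
2*ln(n) ≈ 10.112492.
sqrt(2*ln(n)) ≈ sqrt(10.112492) ≈ 3.180014.
threshold ≈ 4.08*3.180014 = 12.97445712 ≈ 12.9745.

12.9745


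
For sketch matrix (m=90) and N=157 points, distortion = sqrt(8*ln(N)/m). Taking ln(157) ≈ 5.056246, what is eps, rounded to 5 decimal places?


ln(157) ≈ 5.056246.
8*ln(N)/m ≈ 8*5.056246/90 ≈ 0.44944409.
eps = sqrt(0.44944409) ≈ 0.6704059 ≈ 0.67041.

0.67041


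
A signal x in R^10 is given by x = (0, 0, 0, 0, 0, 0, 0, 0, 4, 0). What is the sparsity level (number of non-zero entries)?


Non-zero positions: [8].
Sparsity = 1.

1


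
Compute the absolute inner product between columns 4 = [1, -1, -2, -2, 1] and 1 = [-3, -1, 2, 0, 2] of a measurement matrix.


Inner product: 1*-3 + -1*-1 + -2*2 + -2*0 + 1*2
Products: [-3, 1, -4, 0, 2]
Sum = -4.
|dot| = 4.

4


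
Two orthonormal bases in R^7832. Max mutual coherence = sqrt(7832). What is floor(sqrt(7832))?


88^2 = 7744 <= 7832 < 7921 = 89^2, so 88 <= sqrt(7832) < 89.
floor(sqrt(7832)) = 88.

88


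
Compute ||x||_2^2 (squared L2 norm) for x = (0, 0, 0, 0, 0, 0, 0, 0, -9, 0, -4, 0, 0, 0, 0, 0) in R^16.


Non-zero entries: [(8, -9), (10, -4)]
Squares: [81, 16]
||x||_2^2 = sum = 97.

97


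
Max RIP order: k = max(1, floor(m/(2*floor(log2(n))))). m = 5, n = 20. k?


floor(log2(20)) = 4.
2*4 = 8.
m/(2*floor(log2(n))) = 5/8 ≈ 0.625.
floor = 0.
k = max(1, 0) = 1.

1


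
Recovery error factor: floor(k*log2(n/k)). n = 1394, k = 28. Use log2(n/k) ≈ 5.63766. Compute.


log2(n/k) = log2(1394/28) ≈ 5.63766.
k*log2(n/k) ≈ 28*5.63766 = 157.85448.
floor(157.85448) = 157.

157


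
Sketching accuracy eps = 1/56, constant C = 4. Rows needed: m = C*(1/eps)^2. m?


1/eps = 56.
(1/eps)^2 = 3136.
m = 4*3136 = 12544.

12544


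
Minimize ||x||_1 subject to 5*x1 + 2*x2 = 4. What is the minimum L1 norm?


Axis intercepts:
  x1 = 4/5, x2 = 0: L1 = 4/5
  x1 = 0, x2 = 2: L1 = 2
x* = (4/5, 0)
||x*||_1 = 4/5.

4/5


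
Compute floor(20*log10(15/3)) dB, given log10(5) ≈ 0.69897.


||x||/||e|| = 15/3 = 5.
log10(5) ≈ 0.69897.
20*log10(||x||/||e||) ≈ 20*0.69897 = 13.9794.
floor(13.9794) = 13.

13


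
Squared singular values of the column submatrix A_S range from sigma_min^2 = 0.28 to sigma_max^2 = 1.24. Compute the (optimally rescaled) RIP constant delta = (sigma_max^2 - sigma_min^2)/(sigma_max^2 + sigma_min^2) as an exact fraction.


lambda_max - lambda_min = 1.24 - 0.28 = 0.96.
lambda_max + lambda_min = 1.24 + 0.28 = 1.52.
delta = 0.96/1.52 = 96/152 = 12/19.

12/19


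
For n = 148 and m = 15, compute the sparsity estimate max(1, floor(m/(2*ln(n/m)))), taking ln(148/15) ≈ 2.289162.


n/m = 148/15.
ln(n/m) ≈ 2.289162.
2*ln(n/m) ≈ 4.578324.
m/(2*ln(n/m)) ≈ 15/4.578324 ≈ 3.2763.
floor = 3.
k_max = max(1, 3) = 3.

3


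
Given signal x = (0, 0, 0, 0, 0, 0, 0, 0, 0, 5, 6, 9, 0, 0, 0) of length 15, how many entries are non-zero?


Non-zero positions: [9, 10, 11].
Sparsity = 3.

3


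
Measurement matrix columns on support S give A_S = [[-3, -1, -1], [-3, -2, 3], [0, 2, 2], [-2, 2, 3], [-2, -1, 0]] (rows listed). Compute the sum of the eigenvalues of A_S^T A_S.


Sum of eigenvalues of A_S^T A_S = trace(A_S^T A_S) = sum of squared column norms of A_S.
A_S^T A_S diagonal: [26, 14, 23].
trace = 26 + 14 + 23 = 63.

63


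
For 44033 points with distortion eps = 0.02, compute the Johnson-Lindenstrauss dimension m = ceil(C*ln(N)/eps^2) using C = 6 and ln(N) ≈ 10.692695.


ln(44033) ≈ 10.692695.
eps^2 = 0.02^2 = 0.0004.
C*ln(N)/eps^2 ≈ 6*10.692695/0.0004 ≈ 160390.425.
m = ceil(160390.425) = 160391.

160391


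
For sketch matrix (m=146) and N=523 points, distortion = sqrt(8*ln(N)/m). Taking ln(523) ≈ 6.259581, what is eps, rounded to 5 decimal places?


ln(523) ≈ 6.259581.
8*ln(N)/m ≈ 8*6.259581/146 ≈ 0.34299074.
eps = sqrt(0.34299074) ≈ 0.5856541 ≈ 0.58565.

0.58565


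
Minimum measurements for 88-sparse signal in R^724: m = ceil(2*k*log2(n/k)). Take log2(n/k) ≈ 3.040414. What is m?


log2(n/k) = log2(724/88) ≈ 3.040414.
2*k*log2(n/k) ≈ 2*88*3.040414 = 535.112864.
m = ceil(535.112864) = 536.

536


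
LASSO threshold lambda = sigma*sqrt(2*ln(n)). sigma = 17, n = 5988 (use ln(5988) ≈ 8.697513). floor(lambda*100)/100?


ln(5988) ≈ 8.697513.
2*ln(n) ≈ 17.395026.
sqrt(2*ln(n)) ≈ sqrt(17.395026) ≈ 4.170734.
lambda ≈ 17*4.170734 = 70.902478.
floor(lambda*100)/100 = 70.90.

70.90


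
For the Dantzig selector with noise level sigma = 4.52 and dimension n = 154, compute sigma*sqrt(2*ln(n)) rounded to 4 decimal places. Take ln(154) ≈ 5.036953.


ln(154) ≈ 5.036953.
2*ln(n) ≈ 10.073906.
sqrt(2*ln(n)) ≈ sqrt(10.073906) ≈ 3.173942.
threshold ≈ 4.52*3.173942 = 14.34621784 ≈ 14.3462.

14.3462


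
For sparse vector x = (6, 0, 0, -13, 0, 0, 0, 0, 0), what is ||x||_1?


Non-zero entries: [(0, 6), (3, -13)]
Absolute values: [6, 13]
||x||_1 = sum = 19.

19


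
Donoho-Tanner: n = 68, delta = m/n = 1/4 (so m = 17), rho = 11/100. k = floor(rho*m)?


m = 1/4*68 = 17.
rho = 11/100.
rho*m = 11/100*17 = 1.87.
k = floor(1.87) = 1.

1


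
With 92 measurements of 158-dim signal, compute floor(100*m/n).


100*m/n = 100*92/158 ≈ 58.2278.
floor = 58.

58


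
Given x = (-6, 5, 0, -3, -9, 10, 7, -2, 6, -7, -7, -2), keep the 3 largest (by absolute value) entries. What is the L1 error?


Sorted |x_i| descending: [10, 9, 7, 7, 7, 6, 6, 5, 3, 2, 2, 0]
Keep top 3: [10, 9, 7]
Tail entries: [7, 7, 6, 6, 5, 3, 2, 2, 0]
L1 error = sum of tail = 38.

38


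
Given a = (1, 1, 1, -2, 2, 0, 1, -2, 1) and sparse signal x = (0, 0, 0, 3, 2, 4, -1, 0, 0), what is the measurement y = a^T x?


Non-zero terms: ['-2*3', '2*2', '0*4', '1*-1']
Products: [-6, 4, 0, -1]
y = sum = -3.

-3


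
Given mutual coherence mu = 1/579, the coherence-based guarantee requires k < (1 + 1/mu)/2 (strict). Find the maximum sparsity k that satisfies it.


1/mu = 579.
1 + 1/mu = 580.
(1 + 1/mu)/2 = 290 is an integer and the inequality is strict, so k_max = 290 - 1 = 289.

289


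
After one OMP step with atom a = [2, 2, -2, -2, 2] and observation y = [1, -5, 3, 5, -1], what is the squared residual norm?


a^T a = 20.
a^T y = -26.
coeff = -26/20 = -13/10.
||r||^2 = 136/5.

136/5


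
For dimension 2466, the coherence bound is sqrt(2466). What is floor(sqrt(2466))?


49^2 = 2401 <= 2466 < 2500 = 50^2, so 49 <= sqrt(2466) < 50.
floor(sqrt(2466)) = 49.

49


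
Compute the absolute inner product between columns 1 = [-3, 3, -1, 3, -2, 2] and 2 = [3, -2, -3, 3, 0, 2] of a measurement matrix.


Inner product: -3*3 + 3*-2 + -1*-3 + 3*3 + -2*0 + 2*2
Products: [-9, -6, 3, 9, 0, 4]
Sum = 1.
|dot| = 1.

1


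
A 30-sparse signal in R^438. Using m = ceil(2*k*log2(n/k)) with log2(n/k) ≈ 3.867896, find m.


log2(n/k) = log2(438/30) ≈ 3.867896.
2*k*log2(n/k) ≈ 2*30*3.867896 = 232.07376.
m = ceil(232.07376) = 233.

233


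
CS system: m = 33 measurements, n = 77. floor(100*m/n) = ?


100*m/n = 100*33/77 ≈ 42.8571.
floor = 42.

42


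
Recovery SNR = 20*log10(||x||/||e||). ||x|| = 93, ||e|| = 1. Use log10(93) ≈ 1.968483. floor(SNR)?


||x||/||e|| = 93/1 = 93.
log10(93) ≈ 1.968483.
20*log10(||x||/||e||) ≈ 20*1.968483 = 39.36966.
floor(39.36966) = 39.

39


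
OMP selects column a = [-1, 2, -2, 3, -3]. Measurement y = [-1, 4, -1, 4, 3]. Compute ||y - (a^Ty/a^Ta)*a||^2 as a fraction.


a^T a = 27.
a^T y = 14.
coeff = 14/27 = 14/27.
||r||^2 = 965/27.

965/27


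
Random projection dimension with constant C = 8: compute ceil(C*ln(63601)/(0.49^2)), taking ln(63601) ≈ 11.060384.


ln(63601) ≈ 11.060384.
eps^2 = 0.49^2 = 0.2401.
C*ln(N)/eps^2 ≈ 8*11.060384/0.2401 ≈ 368.5259.
m = ceil(368.5259) = 369.

369


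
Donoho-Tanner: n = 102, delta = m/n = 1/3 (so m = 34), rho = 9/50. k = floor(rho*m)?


m = 1/3*102 = 34.
rho = 9/50.
rho*m = 9/50*34 = 6.12.
k = floor(6.12) = 6.

6


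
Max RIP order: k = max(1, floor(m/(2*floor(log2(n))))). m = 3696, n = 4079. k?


floor(log2(4079)) = 11.
2*11 = 22.
m/(2*floor(log2(n))) = 3696/22 ≈ 168.0.
floor = 168.
k = max(1, 168) = 168.

168


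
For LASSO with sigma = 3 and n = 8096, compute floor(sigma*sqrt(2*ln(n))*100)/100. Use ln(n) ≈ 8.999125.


ln(8096) ≈ 8.999125.
2*ln(n) ≈ 17.99825.
sqrt(2*ln(n)) ≈ sqrt(17.99825) ≈ 4.242434.
lambda ≈ 3*4.242434 = 12.727302.
floor(lambda*100)/100 = 12.72.

12.72


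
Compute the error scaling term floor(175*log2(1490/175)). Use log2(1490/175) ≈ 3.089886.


log2(n/k) = log2(1490/175) ≈ 3.089886.
k*log2(n/k) ≈ 175*3.089886 = 540.73005.
floor(540.73005) = 540.

540


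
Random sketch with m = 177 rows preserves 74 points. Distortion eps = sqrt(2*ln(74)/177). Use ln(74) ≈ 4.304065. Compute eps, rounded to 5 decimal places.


ln(74) ≈ 4.304065.
2*ln(N)/m ≈ 2*4.304065/177 ≈ 0.0486335.
eps = sqrt(0.0486335) ≈ 0.22053 ≈ 0.22053.

0.22053


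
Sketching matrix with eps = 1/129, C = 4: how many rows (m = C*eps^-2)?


1/eps = 129.
(1/eps)^2 = 16641.
m = 4*16641 = 66564.

66564


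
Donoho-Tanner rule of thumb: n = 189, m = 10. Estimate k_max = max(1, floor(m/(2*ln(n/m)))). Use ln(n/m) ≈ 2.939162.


n/m = 189/10.
ln(n/m) ≈ 2.939162.
2*ln(n/m) ≈ 5.878324.
m/(2*ln(n/m)) ≈ 10/5.878324 ≈ 1.7012.
floor = 1.
k_max = max(1, 1) = 1.

1


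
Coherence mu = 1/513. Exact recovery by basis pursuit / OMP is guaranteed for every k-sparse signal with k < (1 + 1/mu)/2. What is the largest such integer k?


1/mu = 513.
1 + 1/mu = 514.
(1 + 1/mu)/2 = 257 is an integer and the inequality is strict, so k_max = 257 - 1 = 256.

256


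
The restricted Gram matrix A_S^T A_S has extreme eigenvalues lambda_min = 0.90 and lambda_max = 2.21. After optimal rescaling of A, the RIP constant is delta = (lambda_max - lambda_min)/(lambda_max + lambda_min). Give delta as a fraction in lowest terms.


lambda_max - lambda_min = 2.21 - 0.90 = 1.31.
lambda_max + lambda_min = 2.21 + 0.90 = 3.11.
delta = 1.31/3.11 = 131/311.

131/311


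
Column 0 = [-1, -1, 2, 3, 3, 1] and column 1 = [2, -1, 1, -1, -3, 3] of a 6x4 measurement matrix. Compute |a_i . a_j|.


Inner product: -1*2 + -1*-1 + 2*1 + 3*-1 + 3*-3 + 1*3
Products: [-2, 1, 2, -3, -9, 3]
Sum = -8.
|dot| = 8.

8


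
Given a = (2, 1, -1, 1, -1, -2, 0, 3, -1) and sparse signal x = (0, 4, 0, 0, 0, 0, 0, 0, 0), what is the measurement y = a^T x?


Non-zero terms: ['1*4']
Products: [4]
y = sum = 4.

4


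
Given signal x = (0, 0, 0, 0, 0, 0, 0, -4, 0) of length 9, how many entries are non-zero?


Non-zero positions: [7].
Sparsity = 1.

1


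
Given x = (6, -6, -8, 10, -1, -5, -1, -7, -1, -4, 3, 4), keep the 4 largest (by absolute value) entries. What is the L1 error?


Sorted |x_i| descending: [10, 8, 7, 6, 6, 5, 4, 4, 3, 1, 1, 1]
Keep top 4: [10, 8, 7, 6]
Tail entries: [6, 5, 4, 4, 3, 1, 1, 1]
L1 error = sum of tail = 25.

25


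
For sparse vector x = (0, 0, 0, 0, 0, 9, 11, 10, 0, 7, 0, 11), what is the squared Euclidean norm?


Non-zero entries: [(5, 9), (6, 11), (7, 10), (9, 7), (11, 11)]
Squares: [81, 121, 100, 49, 121]
||x||_2^2 = sum = 472.

472


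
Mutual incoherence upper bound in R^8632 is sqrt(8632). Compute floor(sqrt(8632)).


92^2 = 8464 <= 8632 < 8649 = 93^2, so 92 <= sqrt(8632) < 93.
floor(sqrt(8632)) = 92.

92


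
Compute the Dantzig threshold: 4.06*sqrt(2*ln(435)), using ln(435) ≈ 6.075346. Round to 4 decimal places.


ln(435) ≈ 6.075346.
2*ln(n) ≈ 12.150692.
sqrt(2*ln(n)) ≈ sqrt(12.150692) ≈ 3.485784.
threshold ≈ 4.06*3.485784 = 14.15228304 ≈ 14.1523.

14.1523


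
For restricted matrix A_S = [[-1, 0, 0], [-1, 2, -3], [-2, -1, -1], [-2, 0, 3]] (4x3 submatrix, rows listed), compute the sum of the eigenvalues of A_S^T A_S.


Sum of eigenvalues of A_S^T A_S = trace(A_S^T A_S) = sum of squared column norms of A_S.
A_S^T A_S diagonal: [10, 5, 19].
trace = 10 + 5 + 19 = 34.

34


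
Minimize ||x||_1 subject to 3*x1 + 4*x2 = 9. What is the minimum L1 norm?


Axis intercepts:
  x1 = 3, x2 = 0: L1 = 3
  x1 = 0, x2 = 9/4: L1 = 9/4
x* = (0, 9/4)
||x*||_1 = 9/4.

9/4


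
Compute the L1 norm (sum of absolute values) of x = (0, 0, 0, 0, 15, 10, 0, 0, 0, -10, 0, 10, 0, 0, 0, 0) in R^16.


Non-zero entries: [(4, 15), (5, 10), (9, -10), (11, 10)]
Absolute values: [15, 10, 10, 10]
||x||_1 = sum = 45.

45


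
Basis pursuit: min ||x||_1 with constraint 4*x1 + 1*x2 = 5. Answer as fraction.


Axis intercepts:
  x1 = 5/4, x2 = 0: L1 = 5/4
  x1 = 0, x2 = 5: L1 = 5
x* = (5/4, 0)
||x*||_1 = 5/4.

5/4


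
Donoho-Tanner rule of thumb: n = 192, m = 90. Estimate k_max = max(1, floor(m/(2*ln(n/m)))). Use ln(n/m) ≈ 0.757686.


n/m = 192/90 = 32/15.
ln(n/m) ≈ 0.757686.
2*ln(n/m) ≈ 1.515372.
m/(2*ln(n/m)) ≈ 90/1.515372 ≈ 59.3914.
floor = 59.
k_max = max(1, 59) = 59.

59


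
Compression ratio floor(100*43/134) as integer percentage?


100*m/n = 100*43/134 ≈ 32.0896.
floor = 32.

32


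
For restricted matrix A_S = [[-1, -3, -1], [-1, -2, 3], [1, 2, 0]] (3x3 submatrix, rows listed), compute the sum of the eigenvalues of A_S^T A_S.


Sum of eigenvalues of A_S^T A_S = trace(A_S^T A_S) = sum of squared column norms of A_S.
A_S^T A_S diagonal: [3, 17, 10].
trace = 3 + 17 + 10 = 30.

30


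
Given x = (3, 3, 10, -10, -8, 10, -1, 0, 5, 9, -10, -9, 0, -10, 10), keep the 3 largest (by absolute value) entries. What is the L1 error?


Sorted |x_i| descending: [10, 10, 10, 10, 10, 10, 9, 9, 8, 5, 3, 3, 1, 0, 0]
Keep top 3: [10, 10, 10]
Tail entries: [10, 10, 10, 9, 9, 8, 5, 3, 3, 1, 0, 0]
L1 error = sum of tail = 68.

68


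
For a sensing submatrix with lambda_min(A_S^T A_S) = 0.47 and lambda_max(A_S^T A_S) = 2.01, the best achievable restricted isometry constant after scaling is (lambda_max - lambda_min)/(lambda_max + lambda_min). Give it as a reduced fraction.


lambda_max - lambda_min = 2.01 - 0.47 = 1.54.
lambda_max + lambda_min = 2.01 + 0.47 = 2.48.
delta = 1.54/2.48 = 154/248 = 77/124.

77/124


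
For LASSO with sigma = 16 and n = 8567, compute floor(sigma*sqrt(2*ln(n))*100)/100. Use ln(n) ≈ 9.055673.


ln(8567) ≈ 9.055673.
2*ln(n) ≈ 18.111346.
sqrt(2*ln(n)) ≈ sqrt(18.111346) ≈ 4.255743.
lambda ≈ 16*4.255743 = 68.091888.
floor(lambda*100)/100 = 68.09.

68.09


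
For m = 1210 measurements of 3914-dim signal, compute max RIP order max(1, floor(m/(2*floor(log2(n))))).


floor(log2(3914)) = 11.
2*11 = 22.
m/(2*floor(log2(n))) = 1210/22 ≈ 55.0.
floor = 55.
k = max(1, 55) = 55.

55


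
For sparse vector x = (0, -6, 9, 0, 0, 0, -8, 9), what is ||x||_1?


Non-zero entries: [(1, -6), (2, 9), (6, -8), (7, 9)]
Absolute values: [6, 9, 8, 9]
||x||_1 = sum = 32.

32


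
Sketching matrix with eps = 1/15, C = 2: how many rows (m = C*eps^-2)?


1/eps = 15.
(1/eps)^2 = 225.
m = 2*225 = 450.

450


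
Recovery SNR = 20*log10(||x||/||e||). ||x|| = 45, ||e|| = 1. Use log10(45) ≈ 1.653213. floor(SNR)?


||x||/||e|| = 45/1 = 45.
log10(45) ≈ 1.653213.
20*log10(||x||/||e||) ≈ 20*1.653213 = 33.06426.
floor(33.06426) = 33.

33


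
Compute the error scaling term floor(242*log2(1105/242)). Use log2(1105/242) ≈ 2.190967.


log2(n/k) = log2(1105/242) ≈ 2.190967.
k*log2(n/k) ≈ 242*2.190967 = 530.214014.
floor(530.214014) = 530.

530


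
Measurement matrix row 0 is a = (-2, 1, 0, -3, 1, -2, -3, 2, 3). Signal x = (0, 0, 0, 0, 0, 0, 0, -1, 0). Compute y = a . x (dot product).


Non-zero terms: ['2*-1']
Products: [-2]
y = sum = -2.

-2


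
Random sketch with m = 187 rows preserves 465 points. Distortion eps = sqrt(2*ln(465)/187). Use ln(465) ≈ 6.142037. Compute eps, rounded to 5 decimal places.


ln(465) ≈ 6.142037.
2*ln(N)/m ≈ 2*6.142037/187 ≈ 0.06569024.
eps = sqrt(0.06569024) ≈ 0.2563011 ≈ 0.25630.

0.25630


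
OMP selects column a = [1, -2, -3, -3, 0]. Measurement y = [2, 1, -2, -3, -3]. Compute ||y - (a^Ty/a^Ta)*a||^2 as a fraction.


a^T a = 23.
a^T y = 15.
coeff = 15/23 = 15/23.
||r||^2 = 396/23.

396/23


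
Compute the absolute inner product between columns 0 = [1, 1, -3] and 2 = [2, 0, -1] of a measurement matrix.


Inner product: 1*2 + 1*0 + -3*-1
Products: [2, 0, 3]
Sum = 5.
|dot| = 5.

5


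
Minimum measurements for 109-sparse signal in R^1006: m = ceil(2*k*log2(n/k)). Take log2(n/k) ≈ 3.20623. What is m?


log2(n/k) = log2(1006/109) ≈ 3.20623.
2*k*log2(n/k) ≈ 2*109*3.20623 = 698.95814.
m = ceil(698.95814) = 699.

699


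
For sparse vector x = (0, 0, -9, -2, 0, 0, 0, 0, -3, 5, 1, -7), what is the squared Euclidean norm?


Non-zero entries: [(2, -9), (3, -2), (8, -3), (9, 5), (10, 1), (11, -7)]
Squares: [81, 4, 9, 25, 1, 49]
||x||_2^2 = sum = 169.

169


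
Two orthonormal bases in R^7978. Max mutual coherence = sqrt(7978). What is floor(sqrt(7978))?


89^2 = 7921 <= 7978 < 8100 = 90^2, so 89 <= sqrt(7978) < 90.
floor(sqrt(7978)) = 89.

89


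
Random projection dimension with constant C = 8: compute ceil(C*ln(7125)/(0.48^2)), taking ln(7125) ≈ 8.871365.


ln(7125) ≈ 8.871365.
eps^2 = 0.48^2 = 0.2304.
C*ln(N)/eps^2 ≈ 8*8.871365/0.2304 ≈ 308.0335.
m = ceil(308.0335) = 309.

309


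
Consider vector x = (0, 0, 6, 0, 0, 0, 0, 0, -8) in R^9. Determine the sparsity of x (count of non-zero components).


Non-zero positions: [2, 8].
Sparsity = 2.

2


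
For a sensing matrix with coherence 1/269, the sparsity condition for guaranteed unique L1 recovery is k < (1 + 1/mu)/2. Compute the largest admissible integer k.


1/mu = 269.
1 + 1/mu = 270.
(1 + 1/mu)/2 = 135 is an integer and the inequality is strict, so k_max = 135 - 1 = 134.

134
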